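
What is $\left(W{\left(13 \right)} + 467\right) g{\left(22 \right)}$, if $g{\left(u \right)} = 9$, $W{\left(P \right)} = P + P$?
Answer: $4437$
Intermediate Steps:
$W{\left(P \right)} = 2 P$
$\left(W{\left(13 \right)} + 467\right) g{\left(22 \right)} = \left(2 \cdot 13 + 467\right) 9 = \left(26 + 467\right) 9 = 493 \cdot 9 = 4437$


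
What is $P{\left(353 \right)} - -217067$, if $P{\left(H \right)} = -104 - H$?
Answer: $216610$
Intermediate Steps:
$P{\left(353 \right)} - -217067 = \left(-104 - 353\right) - -217067 = \left(-104 - 353\right) + 217067 = -457 + 217067 = 216610$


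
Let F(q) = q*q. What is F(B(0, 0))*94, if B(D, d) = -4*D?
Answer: 0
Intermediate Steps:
F(q) = q**2
F(B(0, 0))*94 = (-4*0)**2*94 = 0**2*94 = 0*94 = 0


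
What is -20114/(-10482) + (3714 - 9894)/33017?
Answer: 299662589/173042097 ≈ 1.7317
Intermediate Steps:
-20114/(-10482) + (3714 - 9894)/33017 = -20114*(-1/10482) - 6180*1/33017 = 10057/5241 - 6180/33017 = 299662589/173042097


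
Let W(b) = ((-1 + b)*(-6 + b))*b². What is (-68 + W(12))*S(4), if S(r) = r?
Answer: 37744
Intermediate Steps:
W(b) = b²*(-1 + b)*(-6 + b)
(-68 + W(12))*S(4) = (-68 + 12²*(6 + 12² - 7*12))*4 = (-68 + 144*(6 + 144 - 84))*4 = (-68 + 144*66)*4 = (-68 + 9504)*4 = 9436*4 = 37744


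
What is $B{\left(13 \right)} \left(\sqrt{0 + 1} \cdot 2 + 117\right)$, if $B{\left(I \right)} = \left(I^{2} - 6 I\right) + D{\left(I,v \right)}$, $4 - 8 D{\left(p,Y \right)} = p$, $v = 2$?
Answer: $\frac{85561}{8} \approx 10695.0$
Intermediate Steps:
$D{\left(p,Y \right)} = \frac{1}{2} - \frac{p}{8}$
$B{\left(I \right)} = \frac{1}{2} + I^{2} - \frac{49 I}{8}$ ($B{\left(I \right)} = \left(I^{2} - 6 I\right) - \left(- \frac{1}{2} + \frac{I}{8}\right) = \frac{1}{2} + I^{2} - \frac{49 I}{8}$)
$B{\left(13 \right)} \left(\sqrt{0 + 1} \cdot 2 + 117\right) = \left(\frac{1}{2} + 13^{2} - \frac{637}{8}\right) \left(\sqrt{0 + 1} \cdot 2 + 117\right) = \left(\frac{1}{2} + 169 - \frac{637}{8}\right) \left(\sqrt{1} \cdot 2 + 117\right) = \frac{719 \left(1 \cdot 2 + 117\right)}{8} = \frac{719 \left(2 + 117\right)}{8} = \frac{719}{8} \cdot 119 = \frac{85561}{8}$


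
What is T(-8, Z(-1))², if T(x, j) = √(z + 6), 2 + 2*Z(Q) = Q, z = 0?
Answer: 6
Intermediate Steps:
Z(Q) = -1 + Q/2
T(x, j) = √6 (T(x, j) = √(0 + 6) = √6)
T(-8, Z(-1))² = (√6)² = 6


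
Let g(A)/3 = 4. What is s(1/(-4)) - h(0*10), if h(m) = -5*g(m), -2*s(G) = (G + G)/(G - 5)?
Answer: 1259/21 ≈ 59.952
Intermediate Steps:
g(A) = 12 (g(A) = 3*4 = 12)
s(G) = -G/(-5 + G) (s(G) = -(G + G)/(2*(G - 5)) = -2*G/(2*(-5 + G)) = -G/(-5 + G))
h(m) = -60 (h(m) = -5*12 = -60)
s(1/(-4)) - h(0*10) = -1/(-4*(-5 + 1/(-4))) - 1*(-60) = -1*(-1/4)/(-5 - 1/4) + 60 = -1*(-1/4)/(-21/4) + 60 = -1*(-1/4)*(-4/21) + 60 = -1/21 + 60 = 1259/21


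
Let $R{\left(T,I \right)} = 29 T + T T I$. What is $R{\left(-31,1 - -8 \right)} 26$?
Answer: $201500$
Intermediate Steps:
$R{\left(T,I \right)} = 29 T + I T^{2}$ ($R{\left(T,I \right)} = 29 T + T^{2} I = 29 T + I T^{2}$)
$R{\left(-31,1 - -8 \right)} 26 = - 31 \left(29 + \left(1 - -8\right) \left(-31\right)\right) 26 = - 31 \left(29 + \left(1 + 8\right) \left(-31\right)\right) 26 = - 31 \left(29 + 9 \left(-31\right)\right) 26 = - 31 \left(29 - 279\right) 26 = \left(-31\right) \left(-250\right) 26 = 7750 \cdot 26 = 201500$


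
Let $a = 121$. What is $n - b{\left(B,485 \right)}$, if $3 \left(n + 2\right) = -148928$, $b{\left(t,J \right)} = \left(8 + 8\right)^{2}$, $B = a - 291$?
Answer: $- \frac{149702}{3} \approx -49901.0$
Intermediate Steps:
$B = -170$ ($B = 121 - 291 = -170$)
$b{\left(t,J \right)} = 256$ ($b{\left(t,J \right)} = 16^{2} = 256$)
$n = - \frac{148934}{3}$ ($n = -2 + \frac{1}{3} \left(-148928\right) = -2 - \frac{148928}{3} = - \frac{148934}{3} \approx -49645.0$)
$n - b{\left(B,485 \right)} = - \frac{148934}{3} - 256 = - \frac{149702}{3}$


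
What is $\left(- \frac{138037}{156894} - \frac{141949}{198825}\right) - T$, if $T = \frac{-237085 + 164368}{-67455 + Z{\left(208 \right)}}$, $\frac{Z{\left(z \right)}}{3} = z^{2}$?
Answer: $- \frac{34820781983}{81502510650} \approx -0.42724$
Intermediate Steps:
$Z{\left(z \right)} = 3 z^{2}$
$T = - \frac{24239}{20779}$ ($T = \frac{-237085 + 164368}{-67455 + 3 \cdot 208^{2}} = - \frac{72717}{-67455 + 3 \cdot 43264} = - \frac{72717}{-67455 + 129792} = - \frac{72717}{62337} = \left(-72717\right) \frac{1}{62337} = - \frac{24239}{20779} \approx -1.1665$)
$\left(- \frac{138037}{156894} - \frac{141949}{198825}\right) - T = \left(- \frac{138037}{156894} - \frac{141949}{198825}\right) - - \frac{24239}{20779} = \left(\left(-138037\right) \frac{1}{156894} - \frac{589}{825}\right) + \frac{24239}{20779} = \left(- \frac{138037}{156894} - \frac{589}{825}\right) + \frac{24239}{20779} = - \frac{68763697}{43145850} + \frac{24239}{20779} = - \frac{34820781983}{81502510650}$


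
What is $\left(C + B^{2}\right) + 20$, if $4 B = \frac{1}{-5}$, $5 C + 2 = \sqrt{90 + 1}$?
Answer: $\frac{7841}{400} + \frac{\sqrt{91}}{5} \approx 21.51$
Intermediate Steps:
$C = - \frac{2}{5} + \frac{\sqrt{91}}{5}$ ($C = - \frac{2}{5} + \frac{\sqrt{90 + 1}}{5} = - \frac{2}{5} + \frac{\sqrt{91}}{5} \approx 1.5079$)
$B = - \frac{1}{20}$ ($B = \frac{1}{4 \left(-5\right)} = \frac{1}{4} \left(- \frac{1}{5}\right) = - \frac{1}{20} \approx -0.05$)
$\left(C + B^{2}\right) + 20 = \left(\left(- \frac{2}{5} + \frac{\sqrt{91}}{5}\right) + \left(- \frac{1}{20}\right)^{2}\right) + 20 = \left(\left(- \frac{2}{5} + \frac{\sqrt{91}}{5}\right) + \frac{1}{400}\right) + 20 = \left(- \frac{159}{400} + \frac{\sqrt{91}}{5}\right) + 20 = \frac{7841}{400} + \frac{\sqrt{91}}{5}$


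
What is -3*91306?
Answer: -273918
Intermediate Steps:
-3*91306 = -1*273918 = -273918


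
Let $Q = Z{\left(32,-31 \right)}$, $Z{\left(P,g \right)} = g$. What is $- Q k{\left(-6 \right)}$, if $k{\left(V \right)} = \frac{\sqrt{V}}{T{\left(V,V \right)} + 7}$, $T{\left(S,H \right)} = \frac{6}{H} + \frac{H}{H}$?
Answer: $\frac{31 i \sqrt{6}}{7} \approx 10.848 i$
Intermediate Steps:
$T{\left(S,H \right)} = 1 + \frac{6}{H}$ ($T{\left(S,H \right)} = \frac{6}{H} + 1 = 1 + \frac{6}{H}$)
$Q = -31$
$k{\left(V \right)} = \frac{\sqrt{V}}{7 + \frac{6 + V}{V}}$ ($k{\left(V \right)} = \frac{\sqrt{V}}{\frac{6 + V}{V} + 7} = \frac{\sqrt{V}}{7 + \frac{6 + V}{V}}$)
$- Q k{\left(-6 \right)} = - \left(-31\right) \frac{\left(-6\right)^{\frac{3}{2}}}{2 \left(3 + 4 \left(-6\right)\right)} = - \left(-31\right) \frac{\left(-6\right) i \sqrt{6}}{2 \left(3 - 24\right)} = - \left(-31\right) \frac{\left(-6\right) i \sqrt{6}}{2 \left(-21\right)} = - \left(-31\right) \frac{1}{2} \left(- 6 i \sqrt{6}\right) \left(- \frac{1}{21}\right) = - \left(-31\right) \frac{i \sqrt{6}}{7} = - \frac{\left(-31\right) i \sqrt{6}}{7} = \frac{31 i \sqrt{6}}{7}$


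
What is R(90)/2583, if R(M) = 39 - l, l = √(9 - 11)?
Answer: 13/861 - I*√2/2583 ≈ 0.015099 - 0.00054751*I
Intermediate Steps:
l = I*√2 (l = √(-2) = I*√2 ≈ 1.4142*I)
R(M) = 39 - I*√2
R(90)/2583 = (39 - I*√2)/2583 = (39 - I*√2)*(1/2583) = 13/861 - I*√2/2583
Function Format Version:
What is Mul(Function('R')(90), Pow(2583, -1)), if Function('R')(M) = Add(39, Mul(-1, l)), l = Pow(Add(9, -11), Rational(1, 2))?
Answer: Add(Rational(13, 861), Mul(Rational(-1, 2583), I, Pow(2, Rational(1, 2)))) ≈ Add(0.015099, Mul(-0.00054751, I))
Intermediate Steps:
l = Mul(I, Pow(2, Rational(1, 2))) (l = Pow(-2, Rational(1, 2)) = Mul(I, Pow(2, Rational(1, 2))) ≈ Mul(1.4142, I))
Function('R')(M) = Add(39, Mul(-1, I, Pow(2, Rational(1, 2)))) (Function('R')(M) = Add(39, Mul(-1, Mul(I, Pow(2, Rational(1, 2))))) = Add(39, Mul(-1, I, Pow(2, Rational(1, 2)))))
Mul(Function('R')(90), Pow(2583, -1)) = Mul(Add(39, Mul(-1, I, Pow(2, Rational(1, 2)))), Pow(2583, -1)) = Mul(Add(39, Mul(-1, I, Pow(2, Rational(1, 2)))), Rational(1, 2583)) = Add(Rational(13, 861), Mul(Rational(-1, 2583), I, Pow(2, Rational(1, 2))))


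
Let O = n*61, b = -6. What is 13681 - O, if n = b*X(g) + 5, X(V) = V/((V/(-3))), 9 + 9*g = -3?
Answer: 12278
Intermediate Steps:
g = -4/3 (g = -1 + (1/9)*(-3) = -1 - 1/3 = -4/3 ≈ -1.3333)
X(V) = -3 (X(V) = V/((V*(-1/3))) = V/((-V/3)) = V*(-3/V) = -3)
n = 23 (n = -6*(-3) + 5 = 18 + 5 = 23)
O = 1403 (O = 23*61 = 1403)
13681 - O = 13681 - 1*1403 = 13681 - 1403 = 12278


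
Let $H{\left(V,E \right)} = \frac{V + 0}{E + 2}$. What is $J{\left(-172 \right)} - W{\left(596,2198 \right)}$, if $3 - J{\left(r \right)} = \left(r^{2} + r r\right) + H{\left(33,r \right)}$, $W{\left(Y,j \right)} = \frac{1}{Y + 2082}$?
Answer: $- \frac{6733842424}{113815} \approx -59165.0$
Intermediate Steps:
$H{\left(V,E \right)} = \frac{V}{2 + E}$
$W{\left(Y,j \right)} = \frac{1}{2082 + Y}$
$J{\left(r \right)} = 3 - \frac{33}{2 + r} - 2 r^{2}$ ($J{\left(r \right)} = 3 - \left(\left(r^{2} + r r\right) + \frac{33}{2 + r}\right) = 3 - \left(\left(r^{2} + r^{2}\right) + \frac{33}{2 + r}\right) = 3 - \left(2 r^{2} + \frac{33}{2 + r}\right) = 3 - \frac{33}{2 + r} - 2 r^{2}$)
$J{\left(-172 \right)} - W{\left(596,2198 \right)} = \frac{-33 + \left(2 - 172\right) \left(3 - 2 \left(-172\right)^{2}\right)}{2 - 172} - \frac{1}{2082 + 596} = \frac{-33 - 170 \left(3 - 59168\right)}{-170} - \frac{1}{2678} = - \frac{-33 - 170 \left(3 - 59168\right)}{170} - \frac{1}{2678} = - \frac{-33 - -10058050}{170} - \frac{1}{2678} = - \frac{-33 + 10058050}{170} - \frac{1}{2678} = \left(- \frac{1}{170}\right) 10058017 - \frac{1}{2678} = - \frac{10058017}{170} - \frac{1}{2678} = - \frac{6733842424}{113815}$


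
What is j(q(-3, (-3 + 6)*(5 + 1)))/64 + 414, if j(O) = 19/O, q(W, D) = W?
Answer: 79469/192 ≈ 413.90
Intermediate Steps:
j(q(-3, (-3 + 6)*(5 + 1)))/64 + 414 = (19/(-3))/64 + 414 = (19*(-⅓))*(1/64) + 414 = -19/3*1/64 + 414 = -19/192 + 414 = 79469/192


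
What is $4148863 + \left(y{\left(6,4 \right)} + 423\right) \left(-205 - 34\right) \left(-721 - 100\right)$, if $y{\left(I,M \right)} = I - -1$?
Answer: $88523033$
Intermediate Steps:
$y{\left(I,M \right)} = 1 + I$ ($y{\left(I,M \right)} = I + 1 = 1 + I$)
$4148863 + \left(y{\left(6,4 \right)} + 423\right) \left(-205 - 34\right) \left(-721 - 100\right) = 4148863 + \left(\left(1 + 6\right) + 423\right) \left(-205 - 34\right) \left(-721 - 100\right) = 4148863 + \left(7 + 423\right) \left(-239\right) \left(-821\right) = 4148863 + 430 \left(-239\right) \left(-821\right) = 4148863 - -84374170 = 4148863 + 84374170 = 88523033$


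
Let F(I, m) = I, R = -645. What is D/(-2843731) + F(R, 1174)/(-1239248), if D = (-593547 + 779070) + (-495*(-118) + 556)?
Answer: -301148297777/3524087954288 ≈ -0.085454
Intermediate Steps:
D = 244489 (D = 185523 + (58410 + 556) = 185523 + 58966 = 244489)
D/(-2843731) + F(R, 1174)/(-1239248) = 244489/(-2843731) - 645/(-1239248) = 244489*(-1/2843731) - 645*(-1/1239248) = -244489/2843731 + 645/1239248 = -301148297777/3524087954288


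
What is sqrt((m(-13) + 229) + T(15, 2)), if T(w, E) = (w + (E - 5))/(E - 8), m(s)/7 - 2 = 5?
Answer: 2*sqrt(69) ≈ 16.613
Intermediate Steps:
m(s) = 49 (m(s) = 14 + 7*5 = 14 + 35 = 49)
T(w, E) = (-5 + E + w)/(-8 + E) (T(w, E) = (w + (-5 + E))/(-8 + E) = (-5 + E + w)/(-8 + E))
sqrt((m(-13) + 229) + T(15, 2)) = sqrt((49 + 229) + (-5 + 2 + 15)/(-8 + 2)) = sqrt(278 + 12/(-6)) = sqrt(278 - 1/6*12) = sqrt(278 - 2) = sqrt(276) = 2*sqrt(69)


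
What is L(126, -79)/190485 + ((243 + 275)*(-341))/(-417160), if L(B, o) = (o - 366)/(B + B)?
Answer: 52992690626/125153788095 ≈ 0.42342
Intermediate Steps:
L(B, o) = (-366 + o)/(2*B) (L(B, o) = (-366 + o)/((2*B)) = (-366 + o)*(1/(2*B)) = (-366 + o)/(2*B))
L(126, -79)/190485 + ((243 + 275)*(-341))/(-417160) = ((½)*(-366 - 79)/126)/190485 + ((243 + 275)*(-341))/(-417160) = ((½)*(1/126)*(-445))*(1/190485) + (518*(-341))*(-1/417160) = -445/252*1/190485 - 176638*(-1/417160) = -89/9600444 + 88319/208580 = 52992690626/125153788095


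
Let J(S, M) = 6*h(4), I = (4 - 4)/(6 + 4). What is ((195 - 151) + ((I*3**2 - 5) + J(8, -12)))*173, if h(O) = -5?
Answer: 1557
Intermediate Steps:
I = 0 (I = 0/10 = 0*(1/10) = 0)
J(S, M) = -30 (J(S, M) = 6*(-5) = -30)
((195 - 151) + ((I*3**2 - 5) + J(8, -12)))*173 = ((195 - 151) + ((0*3**2 - 5) - 30))*173 = (44 + ((0*9 - 5) - 30))*173 = (44 + ((0 - 5) - 30))*173 = (44 + (-5 - 30))*173 = (44 - 35)*173 = 9*173 = 1557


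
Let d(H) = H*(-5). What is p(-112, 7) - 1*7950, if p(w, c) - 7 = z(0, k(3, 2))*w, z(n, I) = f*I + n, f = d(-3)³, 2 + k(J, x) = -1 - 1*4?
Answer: 2638057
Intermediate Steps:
d(H) = -5*H
k(J, x) = -7 (k(J, x) = -2 + (-1 - 1*4) = -2 + (-1 - 4) = -2 - 5 = -7)
f = 3375 (f = (-5*(-3))³ = 15³ = 3375)
z(n, I) = n + 3375*I (z(n, I) = 3375*I + n = n + 3375*I)
p(w, c) = 7 - 23625*w (p(w, c) = 7 + (0 + 3375*(-7))*w = 7 + (0 - 23625)*w = 7 - 23625*w)
p(-112, 7) - 1*7950 = (7 - 23625*(-112)) - 1*7950 = (7 + 2646000) - 7950 = 2646007 - 7950 = 2638057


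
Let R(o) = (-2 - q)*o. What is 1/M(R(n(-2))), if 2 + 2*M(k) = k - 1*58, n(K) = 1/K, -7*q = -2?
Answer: -7/206 ≈ -0.033981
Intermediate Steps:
q = 2/7 (q = -⅐*(-2) = 2/7 ≈ 0.28571)
R(o) = -16*o/7 (R(o) = (-2 - 1*2/7)*o = (-2 - 2/7)*o = -16*o/7)
M(k) = -30 + k/2 (M(k) = -1 + (k - 1*58)/2 = -1 + (k - 58)/2 = -1 + (-58 + k)/2 = -1 + (-29 + k/2) = -30 + k/2)
1/M(R(n(-2))) = 1/(-30 + (-16/7/(-2))/2) = 1/(-30 + (-16/7*(-½))/2) = 1/(-30 + (½)*(8/7)) = 1/(-30 + 4/7) = 1/(-206/7) = -7/206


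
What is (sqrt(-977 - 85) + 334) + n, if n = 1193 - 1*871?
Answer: 656 + 3*I*sqrt(118) ≈ 656.0 + 32.588*I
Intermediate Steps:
n = 322 (n = 1193 - 871 = 322)
(sqrt(-977 - 85) + 334) + n = (sqrt(-977 - 85) + 334) + 322 = (sqrt(-1062) + 334) + 322 = (3*I*sqrt(118) + 334) + 322 = (334 + 3*I*sqrt(118)) + 322 = 656 + 3*I*sqrt(118)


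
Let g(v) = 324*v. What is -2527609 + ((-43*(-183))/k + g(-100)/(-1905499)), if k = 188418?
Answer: -302496074400247869/119676770194 ≈ -2.5276e+6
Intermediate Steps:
-2527609 + ((-43*(-183))/k + g(-100)/(-1905499)) = -2527609 + (-43*(-183)/188418 + (324*(-100))/(-1905499)) = -2527609 + (7869*(1/188418) - 32400*(-1/1905499)) = -2527609 + (2623/62806 + 32400/1905499) = -2527609 + 7033038277/119676770194 = -302496074400247869/119676770194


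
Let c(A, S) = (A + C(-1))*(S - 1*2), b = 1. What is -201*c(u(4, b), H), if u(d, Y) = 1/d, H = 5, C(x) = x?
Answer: 1809/4 ≈ 452.25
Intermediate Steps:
c(A, S) = (-1 + A)*(-2 + S) (c(A, S) = (A - 1)*(S - 1*2) = (-1 + A)*(S - 2) = (-1 + A)*(-2 + S))
-201*c(u(4, b), H) = -201*(2 - 1*5 - 2/4 + 5/4) = -201*(2 - 5 - 2*¼ + (¼)*5) = -201*(2 - 5 - ½ + 5/4) = -201*(-9/4) = 1809/4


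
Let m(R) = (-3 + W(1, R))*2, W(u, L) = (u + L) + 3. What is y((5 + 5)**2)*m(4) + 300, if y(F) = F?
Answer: 1300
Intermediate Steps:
W(u, L) = 3 + L + u (W(u, L) = (L + u) + 3 = 3 + L + u)
m(R) = 2 + 2*R (m(R) = (-3 + (3 + R + 1))*2 = (-3 + (4 + R))*2 = (1 + R)*2 = 2 + 2*R)
y((5 + 5)**2)*m(4) + 300 = (5 + 5)**2*(2 + 2*4) + 300 = 10**2*(2 + 8) + 300 = 100*10 + 300 = 1000 + 300 = 1300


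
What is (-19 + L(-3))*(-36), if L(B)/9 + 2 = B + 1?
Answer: 1980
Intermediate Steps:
L(B) = -9 + 9*B (L(B) = -18 + 9*(B + 1) = -18 + 9*(1 + B) = -18 + (9 + 9*B) = -9 + 9*B)
(-19 + L(-3))*(-36) = (-19 + (-9 + 9*(-3)))*(-36) = (-19 + (-9 - 27))*(-36) = (-19 - 36)*(-36) = -55*(-36) = 1980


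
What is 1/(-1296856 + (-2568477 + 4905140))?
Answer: 1/1039807 ≈ 9.6172e-7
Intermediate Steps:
1/(-1296856 + (-2568477 + 4905140)) = 1/(-1296856 + 2336663) = 1/1039807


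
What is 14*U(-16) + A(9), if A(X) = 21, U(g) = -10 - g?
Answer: 105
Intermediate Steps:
14*U(-16) + A(9) = 14*(-10 - 1*(-16)) + 21 = 14*(-10 + 16) + 21 = 14*6 + 21 = 84 + 21 = 105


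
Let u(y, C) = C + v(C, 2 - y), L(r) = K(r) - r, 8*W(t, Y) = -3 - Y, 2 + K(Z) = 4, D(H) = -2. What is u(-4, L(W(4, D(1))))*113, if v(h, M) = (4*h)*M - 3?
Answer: 45313/8 ≈ 5664.1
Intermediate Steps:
K(Z) = 2 (K(Z) = -2 + 4 = 2)
W(t, Y) = -3/8 - Y/8 (W(t, Y) = (-3 - Y)/8 = -3/8 - Y/8)
v(h, M) = -3 + 4*M*h (v(h, M) = 4*M*h - 3 = -3 + 4*M*h)
L(r) = 2 - r
u(y, C) = -3 + C + 4*C*(2 - y) (u(y, C) = C + (-3 + 4*(2 - y)*C) = C + (-3 + 4*C*(2 - y)) = -3 + C + 4*C*(2 - y))
u(-4, L(W(4, D(1))))*113 = (-3 + (2 - (-3/8 - ⅛*(-2))) - 4*(2 - (-3/8 - ⅛*(-2)))*(-2 - 4))*113 = (-3 + (2 - (-3/8 + ¼)) - 4*(2 - (-3/8 + ¼))*(-6))*113 = (-3 + (2 - 1*(-⅛)) - 4*(2 - 1*(-⅛))*(-6))*113 = (-3 + (2 + ⅛) - 4*(2 + ⅛)*(-6))*113 = (-3 + 17/8 - 4*17/8*(-6))*113 = (-3 + 17/8 + 51)*113 = (401/8)*113 = 45313/8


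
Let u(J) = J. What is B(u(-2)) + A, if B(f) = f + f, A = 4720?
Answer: 4716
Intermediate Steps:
B(f) = 2*f
B(u(-2)) + A = 2*(-2) + 4720 = -4 + 4720 = 4716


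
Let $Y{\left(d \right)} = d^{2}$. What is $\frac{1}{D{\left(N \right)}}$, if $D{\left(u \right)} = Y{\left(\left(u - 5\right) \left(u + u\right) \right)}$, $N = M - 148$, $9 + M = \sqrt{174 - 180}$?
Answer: $\frac{i}{24 \left(2703844 \sqrt{6} + 107662103 i\right)} \approx 3.8555 \cdot 10^{-10} + 2.3718 \cdot 10^{-11} i$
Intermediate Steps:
$M = -9 + i \sqrt{6}$ ($M = -9 + \sqrt{174 - 180} = -9 + \sqrt{-6} = -9 + i \sqrt{6} \approx -9.0 + 2.4495 i$)
$N = -157 + i \sqrt{6}$ ($N = \left(-9 + i \sqrt{6}\right) - 148 = -157 + i \sqrt{6} \approx -157.0 + 2.4495 i$)
$D{\left(u \right)} = 4 u^{2} \left(-5 + u\right)^{2}$ ($D{\left(u \right)} = \left(\left(u - 5\right) \left(u + u\right)\right)^{2} = \left(\left(-5 + u\right) 2 u\right)^{2} = \left(2 u \left(-5 + u\right)\right)^{2} = 4 u^{2} \left(-5 + u\right)^{2}$)
$\frac{1}{D{\left(N \right)}} = \frac{1}{4 \left(-157 + i \sqrt{6}\right)^{2} \left(-5 - \left(157 - i \sqrt{6}\right)\right)^{2}} = \frac{1}{4 \left(-157 + i \sqrt{6}\right)^{2} \left(-162 + i \sqrt{6}\right)^{2}} = \frac{1}{4 \left(-162 + i \sqrt{6}\right)^{2} \left(-157 + i \sqrt{6}\right)^{2}}$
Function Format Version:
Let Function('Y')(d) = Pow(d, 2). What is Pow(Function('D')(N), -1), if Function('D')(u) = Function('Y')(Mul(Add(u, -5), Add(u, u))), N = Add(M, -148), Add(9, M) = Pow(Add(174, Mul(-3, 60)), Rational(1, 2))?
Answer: Mul(Rational(1, 24), I, Pow(Add(Mul(2703844, Pow(6, Rational(1, 2))), Mul(107662103, I)), -1)) ≈ Add(3.8555e-10, Mul(2.3718e-11, I))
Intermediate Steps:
M = Add(-9, Mul(I, Pow(6, Rational(1, 2)))) (M = Add(-9, Pow(Add(174, Mul(-3, 60)), Rational(1, 2))) = Add(-9, Pow(Add(174, -180), Rational(1, 2))) = Add(-9, Pow(-6, Rational(1, 2))) = Add(-9, Mul(I, Pow(6, Rational(1, 2)))) ≈ Add(-9.0000, Mul(2.4495, I)))
N = Add(-157, Mul(I, Pow(6, Rational(1, 2)))) (N = Add(Add(-9, Mul(I, Pow(6, Rational(1, 2)))), -148) = Add(-157, Mul(I, Pow(6, Rational(1, 2)))) ≈ Add(-157.00, Mul(2.4495, I)))
Function('D')(u) = Mul(4, Pow(u, 2), Pow(Add(-5, u), 2)) (Function('D')(u) = Pow(Mul(Add(u, -5), Add(u, u)), 2) = Pow(Mul(Add(-5, u), Mul(2, u)), 2) = Pow(Mul(2, u, Add(-5, u)), 2) = Mul(4, Pow(u, 2), Pow(Add(-5, u), 2)))
Pow(Function('D')(N), -1) = Pow(Mul(4, Pow(Add(-157, Mul(I, Pow(6, Rational(1, 2)))), 2), Pow(Add(-5, Add(-157, Mul(I, Pow(6, Rational(1, 2))))), 2)), -1) = Pow(Mul(4, Pow(Add(-157, Mul(I, Pow(6, Rational(1, 2)))), 2), Pow(Add(-162, Mul(I, Pow(6, Rational(1, 2)))), 2)), -1) = Pow(Mul(4, Pow(Add(-162, Mul(I, Pow(6, Rational(1, 2)))), 2), Pow(Add(-157, Mul(I, Pow(6, Rational(1, 2)))), 2)), -1) = Mul(Rational(1, 4), Pow(Add(-162, Mul(I, Pow(6, Rational(1, 2)))), -2), Pow(Add(-157, Mul(I, Pow(6, Rational(1, 2)))), -2))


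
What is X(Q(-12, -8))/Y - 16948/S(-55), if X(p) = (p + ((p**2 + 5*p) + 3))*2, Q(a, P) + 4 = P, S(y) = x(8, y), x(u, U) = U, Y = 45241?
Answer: 766752718/2488255 ≈ 308.15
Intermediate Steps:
S(y) = y
Q(a, P) = -4 + P
X(p) = 6 + 2*p**2 + 12*p (X(p) = (p + (3 + p**2 + 5*p))*2 = (3 + p**2 + 6*p)*2 = 6 + 2*p**2 + 12*p)
X(Q(-12, -8))/Y - 16948/S(-55) = (6 + 2*(-4 - 8)**2 + 12*(-4 - 8))/45241 - 16948/(-55) = (6 + 2*(-12)**2 + 12*(-12))*(1/45241) - 16948*(-1/55) = (6 + 2*144 - 144)*(1/45241) + 16948/55 = (6 + 288 - 144)*(1/45241) + 16948/55 = 150*(1/45241) + 16948/55 = 150/45241 + 16948/55 = 766752718/2488255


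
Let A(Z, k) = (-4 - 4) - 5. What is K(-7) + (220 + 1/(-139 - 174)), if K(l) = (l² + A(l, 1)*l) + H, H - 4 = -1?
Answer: 113618/313 ≈ 363.00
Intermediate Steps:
H = 3 (H = 4 - 1 = 3)
A(Z, k) = -13 (A(Z, k) = -8 - 5 = -13)
K(l) = 3 + l² - 13*l (K(l) = (l² - 13*l) + 3 = 3 + l² - 13*l)
K(-7) + (220 + 1/(-139 - 174)) = (3 + (-7)² - 13*(-7)) + (220 + 1/(-139 - 174)) = (3 + 49 + 91) + (220 + 1/(-313)) = 143 + (220 - 1/313) = 143 + 68859/313 = 113618/313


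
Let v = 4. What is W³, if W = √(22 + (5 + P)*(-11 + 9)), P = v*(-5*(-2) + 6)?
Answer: -232*I*√29 ≈ -1249.4*I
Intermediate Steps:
P = 64 (P = 4*(-5*(-2) + 6) = 4*(10 + 6) = 4*16 = 64)
W = 2*I*√29 (W = √(22 + (5 + 64)*(-11 + 9)) = √(22 + 69*(-2)) = √(22 - 138) = √(-116) = 2*I*√29 ≈ 10.77*I)
W³ = (2*I*√29)³ = -232*I*√29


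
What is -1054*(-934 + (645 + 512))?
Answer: -235042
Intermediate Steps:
-1054*(-934 + (645 + 512)) = -1054*(-934 + 1157) = -1054*223 = -235042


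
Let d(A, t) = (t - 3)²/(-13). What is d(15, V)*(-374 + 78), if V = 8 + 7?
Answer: 42624/13 ≈ 3278.8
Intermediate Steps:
V = 15
d(A, t) = -(-3 + t)²/13 (d(A, t) = (-3 + t)²*(-1/13) = -(-3 + t)²/13)
d(15, V)*(-374 + 78) = (-(-3 + 15)²/13)*(-374 + 78) = -1/13*12²*(-296) = -1/13*144*(-296) = -144/13*(-296) = 42624/13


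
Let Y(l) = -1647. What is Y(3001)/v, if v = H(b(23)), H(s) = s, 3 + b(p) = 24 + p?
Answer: -1647/44 ≈ -37.432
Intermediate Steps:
b(p) = 21 + p (b(p) = -3 + (24 + p) = 21 + p)
v = 44 (v = 21 + 23 = 44)
Y(3001)/v = -1647/44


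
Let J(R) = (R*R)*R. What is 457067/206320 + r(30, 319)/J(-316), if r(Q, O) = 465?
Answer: 901401430277/406895225920 ≈ 2.2153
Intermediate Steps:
J(R) = R³ (J(R) = R²*R = R³)
457067/206320 + r(30, 319)/J(-316) = 457067/206320 + 465/((-316)³) = 457067*(1/206320) + 465/(-31554496) = 457067/206320 + 465*(-1/31554496) = 457067/206320 - 465/31554496 = 901401430277/406895225920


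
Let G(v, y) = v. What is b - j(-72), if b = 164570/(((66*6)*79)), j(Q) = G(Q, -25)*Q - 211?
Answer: -77705381/15642 ≈ -4967.7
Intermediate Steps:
j(Q) = -211 + Q² (j(Q) = Q*Q - 211 = Q² - 211 = -211 + Q²)
b = 82285/15642 (b = 164570/((396*79)) = 164570/31284 = 164570*(1/31284) = 82285/15642 ≈ 5.2605)
b - j(-72) = 82285/15642 - (-211 + (-72)²) = 82285/15642 - (-211 + 5184) = 82285/15642 - 1*4973 = 82285/15642 - 4973 = -77705381/15642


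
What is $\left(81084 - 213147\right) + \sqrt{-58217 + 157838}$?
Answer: $-132063 + 3 \sqrt{11069} \approx -1.3175 \cdot 10^{5}$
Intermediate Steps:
$\left(81084 - 213147\right) + \sqrt{-58217 + 157838} = \left(81084 - 213147\right) + \sqrt{99621} = -132063 + 3 \sqrt{11069}$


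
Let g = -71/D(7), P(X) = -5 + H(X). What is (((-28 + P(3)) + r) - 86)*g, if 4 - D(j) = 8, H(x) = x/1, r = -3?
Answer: -8449/4 ≈ -2112.3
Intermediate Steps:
H(x) = x (H(x) = x*1 = x)
D(j) = -4 (D(j) = 4 - 1*8 = 4 - 8 = -4)
P(X) = -5 + X
g = 71/4 (g = -71/(-4) = -71*(-1/4) = 71/4 ≈ 17.750)
(((-28 + P(3)) + r) - 86)*g = (((-28 + (-5 + 3)) - 3) - 86)*(71/4) = (((-28 - 2) - 3) - 86)*(71/4) = ((-30 - 3) - 86)*(71/4) = (-33 - 86)*(71/4) = -119*71/4 = -8449/4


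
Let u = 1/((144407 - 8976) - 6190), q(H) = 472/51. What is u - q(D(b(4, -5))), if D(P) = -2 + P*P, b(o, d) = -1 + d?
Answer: -61001701/6591291 ≈ -9.2549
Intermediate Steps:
D(P) = -2 + P**2
q(H) = 472/51 (q(H) = 472*(1/51) = 472/51)
u = 1/129241 (u = 1/(135431 - 6190) = 1/129241 ≈ 7.7375e-6)
u - q(D(b(4, -5))) = 1/129241 - 1*472/51 = 1/129241 - 472/51 = -61001701/6591291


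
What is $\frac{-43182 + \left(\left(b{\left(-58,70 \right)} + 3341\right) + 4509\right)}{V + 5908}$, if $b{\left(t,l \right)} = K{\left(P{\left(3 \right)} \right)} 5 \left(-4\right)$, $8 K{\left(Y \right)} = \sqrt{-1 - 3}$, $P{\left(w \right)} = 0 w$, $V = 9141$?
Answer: $- \frac{35332}{15049} - \frac{5 i}{15049} \approx -2.3478 - 0.00033225 i$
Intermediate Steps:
$P{\left(w \right)} = 0$
$K{\left(Y \right)} = \frac{i}{4}$ ($K{\left(Y \right)} = \frac{\sqrt{-1 - 3}}{8} = \frac{\sqrt{-4}}{8} = \frac{2 i}{8} = \frac{i}{4}$)
$b{\left(t,l \right)} = - 5 i$ ($b{\left(t,l \right)} = \frac{i}{4} \cdot 5 \left(-4\right) = \frac{5 i}{4} \left(-4\right) = - 5 i$)
$\frac{-43182 + \left(\left(b{\left(-58,70 \right)} + 3341\right) + 4509\right)}{V + 5908} = \frac{-43182 + \left(\left(- 5 i + 3341\right) + 4509\right)}{9141 + 5908} = \frac{-43182 + \left(\left(3341 - 5 i\right) + 4509\right)}{15049} = \left(-43182 + \left(7850 - 5 i\right)\right) \frac{1}{15049} = \left(-35332 - 5 i\right) \frac{1}{15049} = - \frac{35332}{15049} - \frac{5 i}{15049}$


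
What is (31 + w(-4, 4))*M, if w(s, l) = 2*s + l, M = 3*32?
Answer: 2592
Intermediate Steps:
M = 96
w(s, l) = l + 2*s
(31 + w(-4, 4))*M = (31 + (4 + 2*(-4)))*96 = (31 + (4 - 8))*96 = (31 - 4)*96 = 27*96 = 2592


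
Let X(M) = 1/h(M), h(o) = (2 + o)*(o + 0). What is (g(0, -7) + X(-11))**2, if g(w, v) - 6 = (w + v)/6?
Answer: 919681/39204 ≈ 23.459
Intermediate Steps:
h(o) = o*(2 + o) (h(o) = (2 + o)*o = o*(2 + o))
X(M) = 1/(M*(2 + M))
g(w, v) = 6 + v/6 + w/6 (g(w, v) = 6 + (w + v)/6 = 6 + (v + w)*(1/6) = 6 + (v/6 + w/6) = 6 + v/6 + w/6)
(g(0, -7) + X(-11))**2 = ((6 + (1/6)*(-7) + (1/6)*0) + 1/((-11)*(2 - 11)))**2 = ((6 - 7/6 + 0) - 1/11/(-9))**2 = (29/6 - 1/11*(-1/9))**2 = (29/6 + 1/99)**2 = (959/198)**2 = 919681/39204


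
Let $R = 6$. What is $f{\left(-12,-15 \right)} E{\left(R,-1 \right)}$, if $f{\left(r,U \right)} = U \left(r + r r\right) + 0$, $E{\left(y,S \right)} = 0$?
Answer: $0$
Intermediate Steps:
$f{\left(r,U \right)} = U \left(r + r^{2}\right)$ ($f{\left(r,U \right)} = U \left(r + r^{2}\right) + 0 = U \left(r + r^{2}\right)$)
$f{\left(-12,-15 \right)} E{\left(R,-1 \right)} = \left(-15\right) \left(-12\right) \left(1 - 12\right) 0 = \left(-15\right) \left(-12\right) \left(-11\right) 0 = \left(-1980\right) 0 = 0$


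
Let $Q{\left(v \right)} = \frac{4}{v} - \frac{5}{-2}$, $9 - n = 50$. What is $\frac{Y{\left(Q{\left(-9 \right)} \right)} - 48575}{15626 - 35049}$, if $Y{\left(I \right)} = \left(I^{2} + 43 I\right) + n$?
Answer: $\frac{15721577}{6293052} \approx 2.4982$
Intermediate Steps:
$n = -41$ ($n = 9 - 50 = -41$)
$Q{\left(v \right)} = \frac{5}{2} + \frac{4}{v}$ ($Q{\left(v \right)} = \frac{4}{v} - - \frac{5}{2} = \frac{4}{v} + \frac{5}{2} = \frac{5}{2} + \frac{4}{v}$)
$Y{\left(I \right)} = -41 + I^{2} + 43 I$ ($Y{\left(I \right)} = \left(I^{2} + 43 I\right) - 41 = -41 + I^{2} + 43 I$)
$\frac{Y{\left(Q{\left(-9 \right)} \right)} - 48575}{15626 - 35049} = \frac{\left(-41 + \left(\frac{5}{2} + \frac{4}{-9}\right)^{2} + 43 \left(\frac{5}{2} + \frac{4}{-9}\right)\right) - 48575}{15626 - 35049} = \frac{\left(-41 + \left(\frac{5}{2} + 4 \left(- \frac{1}{9}\right)\right)^{2} + 43 \left(\frac{5}{2} + 4 \left(- \frac{1}{9}\right)\right)\right) - 48575}{-19423} = \left(\left(-41 + \left(\frac{5}{2} - \frac{4}{9}\right)^{2} + 43 \left(\frac{5}{2} - \frac{4}{9}\right)\right) - 48575\right) \left(- \frac{1}{19423}\right) = \left(\left(-41 + \left(\frac{37}{18}\right)^{2} + 43 \cdot \frac{37}{18}\right) - 48575\right) \left(- \frac{1}{19423}\right) = \left(\left(-41 + \frac{1369}{324} + \frac{1591}{18}\right) - 48575\right) \left(- \frac{1}{19423}\right) = \left(\frac{16723}{324} - 48575\right) \left(- \frac{1}{19423}\right) = \left(- \frac{15721577}{324}\right) \left(- \frac{1}{19423}\right) = \frac{15721577}{6293052}$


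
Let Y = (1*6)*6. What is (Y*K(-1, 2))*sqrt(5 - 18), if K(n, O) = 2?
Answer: 72*I*sqrt(13) ≈ 259.6*I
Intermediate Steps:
Y = 36 (Y = 6*6 = 36)
(Y*K(-1, 2))*sqrt(5 - 18) = (36*2)*sqrt(5 - 18) = 72*sqrt(-13) = 72*(I*sqrt(13)) = 72*I*sqrt(13)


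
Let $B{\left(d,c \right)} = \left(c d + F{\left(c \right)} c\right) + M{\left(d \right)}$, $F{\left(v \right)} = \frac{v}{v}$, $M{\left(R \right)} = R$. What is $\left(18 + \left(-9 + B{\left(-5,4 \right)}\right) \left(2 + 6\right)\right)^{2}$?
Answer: $49284$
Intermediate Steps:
$F{\left(v \right)} = 1$
$B{\left(d,c \right)} = c + d + c d$ ($B{\left(d,c \right)} = \left(c d + 1 c\right) + d = \left(c d + c\right) + d = \left(c + c d\right) + d = c + d + c d$)
$\left(18 + \left(-9 + B{\left(-5,4 \right)}\right) \left(2 + 6\right)\right)^{2} = \left(18 + \left(-9 + \left(4 - 5 + 4 \left(-5\right)\right)\right) \left(2 + 6\right)\right)^{2} = \left(18 + \left(-9 - 21\right) 8\right)^{2} = \left(18 - 240\right)^{2} = \left(-222\right)^{2} = 49284$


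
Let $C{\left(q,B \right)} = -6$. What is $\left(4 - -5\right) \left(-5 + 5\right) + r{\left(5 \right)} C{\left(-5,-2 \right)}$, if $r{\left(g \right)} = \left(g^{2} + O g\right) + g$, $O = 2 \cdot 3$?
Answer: $-360$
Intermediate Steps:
$O = 6$
$r{\left(g \right)} = g^{2} + 7 g$ ($r{\left(g \right)} = \left(g^{2} + 6 g\right) + g = g^{2} + 7 g$)
$\left(4 - -5\right) \left(-5 + 5\right) + r{\left(5 \right)} C{\left(-5,-2 \right)} = \left(4 - -5\right) \left(-5 + 5\right) + 5 \left(7 + 5\right) \left(-6\right) = \left(4 + 5\right) 0 + 5 \cdot 12 \left(-6\right) = 9 \cdot 0 + 60 \left(-6\right) = 0 - 360 = -360$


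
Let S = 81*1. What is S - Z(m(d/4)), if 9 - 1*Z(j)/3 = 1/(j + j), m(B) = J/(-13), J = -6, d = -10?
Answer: 229/4 ≈ 57.250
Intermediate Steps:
m(B) = 6/13 (m(B) = -6/(-13) = -6*(-1/13) = 6/13)
S = 81
Z(j) = 27 - 3/(2*j) (Z(j) = 27 - 3/(j + j) = 27 - 3*1/(2*j) = 27 - 3/(2*j))
S - Z(m(d/4)) = 81 - (27 - 3/(2*6/13)) = 81 - (27 - 3/2*13/6) = 81 - (27 - 13/4) = 81 - 1*95/4 = 81 - 95/4 = 229/4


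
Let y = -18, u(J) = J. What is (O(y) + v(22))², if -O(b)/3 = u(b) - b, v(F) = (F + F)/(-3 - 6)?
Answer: 1936/81 ≈ 23.901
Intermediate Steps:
v(F) = -2*F/9 (v(F) = (2*F)/(-9) = (2*F)*(-⅑) = -2*F/9)
O(b) = 0 (O(b) = -3*(b - b) = -3*0 = 0)
(O(y) + v(22))² = (0 - 2/9*22)² = (0 - 44/9)² = (-44/9)² = 1936/81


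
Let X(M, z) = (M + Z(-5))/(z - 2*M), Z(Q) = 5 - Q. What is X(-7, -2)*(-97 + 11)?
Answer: -43/2 ≈ -21.500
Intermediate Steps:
X(M, z) = (10 + M)/(z - 2*M) (X(M, z) = (M + (5 - 1*(-5)))/(z - 2*M) = (M + (5 + 5))/(z - 2*M) = (M + 10)/(z - 2*M) = (10 + M)/(z - 2*M))
X(-7, -2)*(-97 + 11) = ((10 - 7)/(-2 - 2*(-7)))*(-97 + 11) = (3/(-2 + 14))*(-86) = (3/12)*(-86) = ((1/12)*3)*(-86) = (¼)*(-86) = -43/2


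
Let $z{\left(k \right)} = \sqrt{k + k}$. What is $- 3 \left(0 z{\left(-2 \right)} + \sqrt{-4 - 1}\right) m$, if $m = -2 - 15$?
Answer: $51 i \sqrt{5} \approx 114.04 i$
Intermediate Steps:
$z{\left(k \right)} = \sqrt{2} \sqrt{k}$ ($z{\left(k \right)} = \sqrt{2 k} = \sqrt{2} \sqrt{k}$)
$m = -17$ ($m = -2 - 15 = -17$)
$- 3 \left(0 z{\left(-2 \right)} + \sqrt{-4 - 1}\right) m = - 3 \left(0 \sqrt{2} \sqrt{-2} + \sqrt{-4 - 1}\right) \left(-17\right) = - 3 \left(0 \sqrt{2} i \sqrt{2} + \sqrt{-5}\right) \left(-17\right) = - 3 \left(0 \cdot 2 i + i \sqrt{5}\right) \left(-17\right) = - 3 \left(0 + i \sqrt{5}\right) \left(-17\right) = - 3 i \sqrt{5} \left(-17\right) = 51 i \sqrt{5}$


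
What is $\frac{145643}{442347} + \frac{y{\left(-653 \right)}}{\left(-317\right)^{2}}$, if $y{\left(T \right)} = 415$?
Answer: $\frac{14819093432}{44451007683} \approx 0.33338$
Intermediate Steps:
$\frac{145643}{442347} + \frac{y{\left(-653 \right)}}{\left(-317\right)^{2}} = \frac{145643}{442347} + \frac{415}{\left(-317\right)^{2}} = 145643 \cdot \frac{1}{442347} + \frac{415}{100489} = \frac{145643}{442347} + 415 \cdot \frac{1}{100489} = \frac{145643}{442347} + \frac{415}{100489} = \frac{14819093432}{44451007683}$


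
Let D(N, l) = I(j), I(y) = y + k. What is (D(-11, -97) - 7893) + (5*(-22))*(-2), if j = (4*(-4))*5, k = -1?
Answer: -7754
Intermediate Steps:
j = -80 (j = -16*5 = -80)
I(y) = -1 + y (I(y) = y - 1 = -1 + y)
D(N, l) = -81 (D(N, l) = -1 - 80 = -81)
(D(-11, -97) - 7893) + (5*(-22))*(-2) = (-81 - 7893) + (5*(-22))*(-2) = -7974 - 110*(-2) = -7974 + 220 = -7754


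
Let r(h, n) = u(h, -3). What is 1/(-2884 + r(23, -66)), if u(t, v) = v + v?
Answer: -1/2890 ≈ -0.00034602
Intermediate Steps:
u(t, v) = 2*v
r(h, n) = -6 (r(h, n) = 2*(-3) = -6)
1/(-2884 + r(23, -66)) = 1/(-2884 - 6) = 1/(-2890) = -1/2890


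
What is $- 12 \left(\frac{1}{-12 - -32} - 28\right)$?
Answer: $\frac{1677}{5} \approx 335.4$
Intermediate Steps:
$- 12 \left(\frac{1}{-12 - -32} - 28\right) = - 12 \left(\frac{1}{-12 + 32} - 28\right) = - 12 \left(\frac{1}{20} - 28\right) = \left(-12\right) \left(- \frac{559}{20}\right) = \frac{1677}{5}$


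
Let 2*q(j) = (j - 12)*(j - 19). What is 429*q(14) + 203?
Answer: -1942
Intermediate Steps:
q(j) = (-19 + j)*(-12 + j)/2 (q(j) = ((j - 12)*(j - 19))/2 = ((-12 + j)*(-19 + j))/2 = ((-19 + j)*(-12 + j))/2 = (-19 + j)*(-12 + j)/2)
429*q(14) + 203 = 429*(114 + (½)*14² - 31/2*14) + 203 = 429*(114 + (½)*196 - 217) + 203 = 429*(114 + 98 - 217) + 203 = 429*(-5) + 203 = -2145 + 203 = -1942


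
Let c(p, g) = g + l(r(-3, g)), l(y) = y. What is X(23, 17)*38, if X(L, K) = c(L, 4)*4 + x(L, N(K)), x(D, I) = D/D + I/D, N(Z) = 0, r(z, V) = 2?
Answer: 950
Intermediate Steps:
x(D, I) = 1 + I/D
c(p, g) = 2 + g (c(p, g) = g + 2 = 2 + g)
X(L, K) = 25 (X(L, K) = (2 + 4)*4 + (L + 0)/L = 6*4 + L/L = 24 + 1 = 25)
X(23, 17)*38 = 25*38 = 950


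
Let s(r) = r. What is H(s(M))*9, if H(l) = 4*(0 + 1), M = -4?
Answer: 36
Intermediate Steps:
H(l) = 4 (H(l) = 4*1 = 4)
H(s(M))*9 = 4*9 = 36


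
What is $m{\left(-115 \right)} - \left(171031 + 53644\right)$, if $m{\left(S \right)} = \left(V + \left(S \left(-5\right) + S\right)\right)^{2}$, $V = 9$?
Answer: $-4714$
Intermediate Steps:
$m{\left(S \right)} = \left(9 - 4 S\right)^{2}$ ($m{\left(S \right)} = \left(9 + \left(S \left(-5\right) + S\right)\right)^{2} = \left(9 + \left(- 5 S + S\right)\right)^{2} = \left(9 - 4 S\right)^{2}$)
$m{\left(-115 \right)} - \left(171031 + 53644\right) = \left(-9 + 4 \left(-115\right)\right)^{2} - \left(171031 + 53644\right) = \left(-9 - 460\right)^{2} - 224675 = \left(-469\right)^{2} - 224675 = 219961 - 224675 = -4714$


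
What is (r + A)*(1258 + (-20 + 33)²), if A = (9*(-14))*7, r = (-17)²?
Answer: -846211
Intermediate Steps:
r = 289
A = -882 (A = -126*7 = -882)
(r + A)*(1258 + (-20 + 33)²) = (289 - 882)*(1258 + (-20 + 33)²) = -593*(1258 + 13²) = -593*(1258 + 169) = -593*1427 = -846211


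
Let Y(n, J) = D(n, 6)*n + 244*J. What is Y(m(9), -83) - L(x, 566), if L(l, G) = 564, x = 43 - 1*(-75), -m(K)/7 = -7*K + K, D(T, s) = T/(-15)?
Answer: -151708/5 ≈ -30342.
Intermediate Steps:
D(T, s) = -T/15 (D(T, s) = T*(-1/15) = -T/15)
m(K) = 42*K (m(K) = -7*(-7*K + K) = -(-42)*K = 42*K)
Y(n, J) = 244*J - n**2/15 (Y(n, J) = (-n/15)*n + 244*J = -n**2/15 + 244*J = 244*J - n**2/15)
x = 118 (x = 43 + 75 = 118)
Y(m(9), -83) - L(x, 566) = (244*(-83) - (42*9)**2/15) - 1*564 = (-20252 - 1/15*378**2) - 564 = (-20252 - 1/15*142884) - 564 = (-20252 - 47628/5) - 564 = -148888/5 - 564 = -151708/5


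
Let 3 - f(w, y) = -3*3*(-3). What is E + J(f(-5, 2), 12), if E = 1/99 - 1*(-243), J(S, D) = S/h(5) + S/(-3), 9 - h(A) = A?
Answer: 24256/99 ≈ 245.01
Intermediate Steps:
h(A) = 9 - A
f(w, y) = -24 (f(w, y) = 3 - (-3*3)*(-3) = 3 - (-9)*(-3) = 3 - 1*27 = 3 - 27 = -24)
J(S, D) = -S/12 (J(S, D) = S/(9 - 1*5) + S/(-3) = S/(9 - 5) + S*(-⅓) = S/4 - S/3 = -S/12)
E = 24058/99 (E = 1/99 + 243 = 24058/99 ≈ 243.01)
E + J(f(-5, 2), 12) = 24058/99 - 1/12*(-24) = 24058/99 + 2 = 24256/99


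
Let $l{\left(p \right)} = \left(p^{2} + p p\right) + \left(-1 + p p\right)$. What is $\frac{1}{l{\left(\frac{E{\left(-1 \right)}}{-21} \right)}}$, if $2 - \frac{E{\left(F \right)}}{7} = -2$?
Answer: $\frac{3}{13} \approx 0.23077$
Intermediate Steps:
$E{\left(F \right)} = 28$ ($E{\left(F \right)} = 14 - -14 = 14 + 14 = 28$)
$l{\left(p \right)} = -1 + 3 p^{2}$ ($l{\left(p \right)} = \left(p^{2} + p^{2}\right) + \left(-1 + p^{2}\right) = 2 p^{2} + \left(-1 + p^{2}\right) = -1 + 3 p^{2}$)
$\frac{1}{l{\left(\frac{E{\left(-1 \right)}}{-21} \right)}} = \frac{1}{-1 + 3 \left(\frac{28}{-21}\right)^{2}} = \frac{1}{-1 + 3 \left(28 \left(- \frac{1}{21}\right)\right)^{2}} = \frac{1}{-1 + 3 \left(- \frac{4}{3}\right)^{2}} = \frac{1}{-1 + 3 \cdot \frac{16}{9}} = \frac{1}{-1 + \frac{16}{3}} = \frac{1}{\frac{13}{3}} = \frac{3}{13}$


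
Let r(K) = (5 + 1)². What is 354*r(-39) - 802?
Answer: 11942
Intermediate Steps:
r(K) = 36 (r(K) = 6² = 36)
354*r(-39) - 802 = 354*36 - 802 = 12744 - 802 = 11942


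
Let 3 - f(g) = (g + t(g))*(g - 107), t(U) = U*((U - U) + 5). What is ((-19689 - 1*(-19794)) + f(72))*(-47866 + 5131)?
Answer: -650768580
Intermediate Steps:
t(U) = 5*U (t(U) = U*(0 + 5) = U*5 = 5*U)
f(g) = 3 - 6*g*(-107 + g) (f(g) = 3 - (g + 5*g)*(g - 107) = 3 - 6*g*(-107 + g))
((-19689 - 1*(-19794)) + f(72))*(-47866 + 5131) = ((-19689 - 1*(-19794)) + (3 - 6*72² + 642*72))*(-47866 + 5131) = ((-19689 + 19794) + (3 - 6*5184 + 46224))*(-42735) = (105 + (3 - 31104 + 46224))*(-42735) = (105 + 15123)*(-42735) = 15228*(-42735) = -650768580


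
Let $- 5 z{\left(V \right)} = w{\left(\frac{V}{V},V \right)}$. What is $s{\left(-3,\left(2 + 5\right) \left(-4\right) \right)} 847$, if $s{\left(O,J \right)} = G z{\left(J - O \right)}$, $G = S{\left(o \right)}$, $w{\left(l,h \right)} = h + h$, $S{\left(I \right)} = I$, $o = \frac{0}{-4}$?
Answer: $0$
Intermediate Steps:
$o = 0$ ($o = 0 \left(- \frac{1}{4}\right) = 0$)
$w{\left(l,h \right)} = 2 h$
$G = 0$
$z{\left(V \right)} = - \frac{2 V}{5}$
$s{\left(O,J \right)} = 0$ ($s{\left(O,J \right)} = 0 \left(- \frac{2 \left(J - O\right)}{5}\right) = 0 \left(- \frac{2 J}{5} + \frac{2 O}{5}\right) = 0$)
$s{\left(-3,\left(2 + 5\right) \left(-4\right) \right)} 847 = 0 \cdot 847 = 0$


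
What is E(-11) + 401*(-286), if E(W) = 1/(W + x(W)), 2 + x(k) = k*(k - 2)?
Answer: -14909179/130 ≈ -1.1469e+5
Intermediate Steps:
x(k) = -2 + k*(-2 + k) (x(k) = -2 + k*(k - 2) = -2 + k*(-2 + k))
E(W) = 1/(-2 + W² - W) (E(W) = 1/(W + (-2 + W² - 2*W)) = 1/(-2 + W² - W))
E(-11) + 401*(-286) = 1/(-2 + (-11)² - 1*(-11)) + 401*(-286) = 1/(-2 + 121 + 11) - 114686 = 1/130 - 114686 = -14909179/130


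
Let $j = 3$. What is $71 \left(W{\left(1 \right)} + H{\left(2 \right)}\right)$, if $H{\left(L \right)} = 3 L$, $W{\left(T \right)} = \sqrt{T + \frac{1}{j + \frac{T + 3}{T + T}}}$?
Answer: $426 + \frac{71 \sqrt{30}}{5} \approx 503.78$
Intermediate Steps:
$W{\left(T \right)} = \sqrt{T + \frac{1}{3 + \frac{3 + T}{2 T}}}$ ($W{\left(T \right)} = \sqrt{T + \frac{1}{3 + \frac{T + 3}{T + T}}} = \sqrt{T + \frac{1}{3 + \frac{3 + T}{2 T}}}$)
$71 \left(W{\left(1 \right)} + H{\left(2 \right)}\right) = 71 \left(\sqrt{1 \frac{1}{3 + 7 \cdot 1} \left(5 + 7 \cdot 1\right)} + 3 \cdot 2\right) = 71 \left(\sqrt{1 \frac{1}{3 + 7} \left(5 + 7\right)} + 6\right) = 71 \left(\sqrt{1 \cdot \frac{1}{10} \cdot 12} + 6\right) = 71 \left(\sqrt{\frac{6}{5}} + 6\right) = 71 \left(\frac{\sqrt{30}}{5} + 6\right) = 71 \left(6 + \frac{\sqrt{30}}{5}\right) = 426 + \frac{71 \sqrt{30}}{5}$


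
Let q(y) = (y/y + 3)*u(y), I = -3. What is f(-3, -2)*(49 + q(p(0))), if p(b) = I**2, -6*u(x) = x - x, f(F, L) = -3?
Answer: -147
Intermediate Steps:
u(x) = 0 (u(x) = -(x - x)/6 = -1/6*0 = 0)
p(b) = 9 (p(b) = (-3)**2 = 9)
q(y) = 0 (q(y) = (y/y + 3)*0 = (1 + 3)*0 = 4*0 = 0)
f(-3, -2)*(49 + q(p(0))) = -3*(49 + 0) = -3*49 = -147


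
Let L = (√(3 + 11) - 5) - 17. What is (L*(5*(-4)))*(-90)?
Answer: -39600 + 1800*√14 ≈ -32865.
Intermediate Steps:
L = -22 + √14 (L = (√14 - 5) - 17 = (-5 + √14) - 17 = -22 + √14 ≈ -18.258)
(L*(5*(-4)))*(-90) = ((-22 + √14)*(5*(-4)))*(-90) = ((-22 + √14)*(-20))*(-90) = (440 - 20*√14)*(-90) = -39600 + 1800*√14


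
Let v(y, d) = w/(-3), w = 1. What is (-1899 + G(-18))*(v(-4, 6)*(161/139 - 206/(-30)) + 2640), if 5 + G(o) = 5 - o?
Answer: -3447761812/695 ≈ -4.9608e+6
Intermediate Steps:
v(y, d) = -⅓ (v(y, d) = 1/(-3) = 1*(-⅓) = -⅓)
G(o) = -o (G(o) = -5 + (5 - o) = -o)
(-1899 + G(-18))*(v(-4, 6)*(161/139 - 206/(-30)) + 2640) = (-1899 - 1*(-18))*(-(161/139 - 206/(-30))/3 + 2640) = (-1899 + 18)*(-(161*(1/139) - 206*(-1/30))/3 + 2640) = -1881*(-(161/139 + 103/15)/3 + 2640) = -1881*(-⅓*16732/2085 + 2640) = -1881*(-16732/6255 + 2640) = -1881*16496468/6255 = -3447761812/695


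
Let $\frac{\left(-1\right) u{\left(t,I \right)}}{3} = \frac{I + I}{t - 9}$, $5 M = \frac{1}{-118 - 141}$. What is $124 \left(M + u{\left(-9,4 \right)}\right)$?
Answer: $\frac{641948}{3885} \approx 165.24$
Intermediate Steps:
$M = - \frac{1}{1295}$ ($M = \frac{1}{5 \left(-118 - 141\right)} = \frac{1}{5 \left(-259\right)} = \frac{1}{5} \left(- \frac{1}{259}\right) = - \frac{1}{1295} \approx -0.0007722$)
$u{\left(t,I \right)} = - \frac{6 I}{-9 + t}$ ($u{\left(t,I \right)} = - 3 \frac{I + I}{t - 9} = - 3 \frac{2 I}{-9 + t} = - \frac{6 I}{-9 + t}$)
$124 \left(M + u{\left(-9,4 \right)}\right) = 124 \left(- \frac{1}{1295} - \frac{24}{-9 - 9}\right) = 124 \left(- \frac{1}{1295} - \frac{24}{-18}\right) = 124 \left(- \frac{1}{1295} - 24 \left(- \frac{1}{18}\right)\right) = 124 \left(- \frac{1}{1295} + \frac{4}{3}\right) = 124 \cdot \frac{5177}{3885} = \frac{641948}{3885}$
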